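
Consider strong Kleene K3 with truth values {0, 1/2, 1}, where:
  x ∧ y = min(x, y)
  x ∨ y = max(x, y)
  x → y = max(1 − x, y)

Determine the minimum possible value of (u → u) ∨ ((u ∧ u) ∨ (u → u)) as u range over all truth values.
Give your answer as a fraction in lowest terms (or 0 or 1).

1/2

Take u = 1/2:
u → u = 1/2 → 1/2 = 1/2
u ∧ u = 1/2 ∧ 1/2 = 1/2
u → u = 1/2 → 1/2 = 1/2
(u ∧ u) ∨ (u → u) = 1/2 ∨ 1/2 = 1/2
(u → u) ∨ ((u ∧ u) ∨ (u → u)) = 1/2 ∨ 1/2 = 1/2
No assignment yields a value below 1/2, so this is the minimum.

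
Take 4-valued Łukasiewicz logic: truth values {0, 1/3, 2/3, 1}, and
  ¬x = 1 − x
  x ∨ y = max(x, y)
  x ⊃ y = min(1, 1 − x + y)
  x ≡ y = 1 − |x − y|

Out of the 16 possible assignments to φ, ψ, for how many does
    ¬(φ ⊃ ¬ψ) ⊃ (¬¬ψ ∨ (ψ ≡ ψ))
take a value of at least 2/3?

φ = 0, ψ = 0 ↦ 1  ≥
φ = 0, ψ = 1/3 ↦ 1  ≥
φ = 0, ψ = 2/3 ↦ 1  ≥
φ = 0, ψ = 1 ↦ 1  ≥
φ = 1/3, ψ = 0 ↦ 1  ≥
φ = 1/3, ψ = 1/3 ↦ 1  ≥
φ = 1/3, ψ = 2/3 ↦ 1  ≥
φ = 1/3, ψ = 1 ↦ 1  ≥
φ = 2/3, ψ = 0 ↦ 1  ≥
φ = 2/3, ψ = 1/3 ↦ 1  ≥
φ = 2/3, ψ = 2/3 ↦ 1  ≥
φ = 2/3, ψ = 1 ↦ 1  ≥
φ = 1, ψ = 0 ↦ 1  ≥
φ = 1, ψ = 1/3 ↦ 1  ≥
φ = 1, ψ = 2/3 ↦ 1  ≥
φ = 1, ψ = 1 ↦ 1  ≥
So 16 of the 16 assignments meet the threshold.

16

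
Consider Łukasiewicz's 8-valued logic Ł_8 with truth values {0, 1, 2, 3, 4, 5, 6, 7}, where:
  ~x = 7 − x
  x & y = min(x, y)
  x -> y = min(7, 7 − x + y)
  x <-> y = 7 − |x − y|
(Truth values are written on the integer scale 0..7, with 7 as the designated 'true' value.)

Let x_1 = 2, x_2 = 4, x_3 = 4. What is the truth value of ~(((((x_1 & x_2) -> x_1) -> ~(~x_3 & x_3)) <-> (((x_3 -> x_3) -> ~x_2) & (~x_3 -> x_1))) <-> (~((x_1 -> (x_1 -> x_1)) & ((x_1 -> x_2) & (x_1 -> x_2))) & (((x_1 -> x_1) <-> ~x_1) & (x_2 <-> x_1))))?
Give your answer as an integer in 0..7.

x_1 & x_2 = 2 & 4 = 2
(x_1 & x_2) -> x_1 = 2 -> 2 = 7
~x_3 = ~4 = 3
~x_3 & x_3 = 3 & 4 = 3
~(~x_3 & x_3) = ~3 = 4
((x_1 & x_2) -> x_1) -> ~(~x_3 & x_3) = 7 -> 4 = 4
x_3 -> x_3 = 4 -> 4 = 7
~x_2 = ~4 = 3
(x_3 -> x_3) -> ~x_2 = 7 -> 3 = 3
~x_3 = ~4 = 3
~x_3 -> x_1 = 3 -> 2 = 6
((x_3 -> x_3) -> ~x_2) & (~x_3 -> x_1) = 3 & 6 = 3
(((x_1 & x_2) -> x_1) -> ~(~x_3 & x_3)) <-> (((x_3 -> x_3) -> ~x_2) & (~x_3 -> x_1)) = 4 <-> 3 = 6
x_1 -> x_1 = 2 -> 2 = 7
x_1 -> (x_1 -> x_1) = 2 -> 7 = 7
x_1 -> x_2 = 2 -> 4 = 7
x_1 -> x_2 = 2 -> 4 = 7
(x_1 -> x_2) & (x_1 -> x_2) = 7 & 7 = 7
(x_1 -> (x_1 -> x_1)) & ((x_1 -> x_2) & (x_1 -> x_2)) = 7 & 7 = 7
~((x_1 -> (x_1 -> x_1)) & ((x_1 -> x_2) & (x_1 -> x_2))) = ~7 = 0
x_1 -> x_1 = 2 -> 2 = 7
~x_1 = ~2 = 5
(x_1 -> x_1) <-> ~x_1 = 7 <-> 5 = 5
x_2 <-> x_1 = 4 <-> 2 = 5
((x_1 -> x_1) <-> ~x_1) & (x_2 <-> x_1) = 5 & 5 = 5
~((x_1 -> (x_1 -> x_1)) & ((x_1 -> x_2) & (x_1 -> x_2))) & (((x_1 -> x_1) <-> ~x_1) & (x_2 <-> x_1)) = 0 & 5 = 0
((((x_1 & x_2) -> x_1) -> ~(~x_3 & x_3)) <-> (((x_3 -> x_3) -> ~x_2) & (~x_3 -> x_1))) <-> (~((x_1 -> (x_1 -> x_1)) & ((x_1 -> x_2) & (x_1 -> x_2))) & (((x_1 -> x_1) <-> ~x_1) & (x_2 <-> x_1))) = 6 <-> 0 = 1
~(((((x_1 & x_2) -> x_1) -> ~(~x_3 & x_3)) <-> (((x_3 -> x_3) -> ~x_2) & (~x_3 -> x_1))) <-> (~((x_1 -> (x_1 -> x_1)) & ((x_1 -> x_2) & (x_1 -> x_2))) & (((x_1 -> x_1) <-> ~x_1) & (x_2 <-> x_1)))) = ~1 = 6

6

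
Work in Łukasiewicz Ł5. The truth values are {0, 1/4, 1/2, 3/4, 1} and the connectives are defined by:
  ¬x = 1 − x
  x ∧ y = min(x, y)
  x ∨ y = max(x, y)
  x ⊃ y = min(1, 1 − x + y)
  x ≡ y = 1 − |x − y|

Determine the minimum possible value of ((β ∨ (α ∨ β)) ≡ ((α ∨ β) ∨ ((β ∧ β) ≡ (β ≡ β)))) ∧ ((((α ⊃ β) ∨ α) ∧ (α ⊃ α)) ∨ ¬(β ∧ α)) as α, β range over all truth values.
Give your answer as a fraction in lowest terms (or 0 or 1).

Take α = 1/2, β = 1/4:
α ∨ β = 1/2 ∨ 1/4 = 1/2
β ∨ (α ∨ β) = 1/4 ∨ 1/2 = 1/2
α ∨ β = 1/2 ∨ 1/4 = 1/2
β ∧ β = 1/4 ∧ 1/4 = 1/4
β ≡ β = 1/4 ≡ 1/4 = 1
(β ∧ β) ≡ (β ≡ β) = 1/4 ≡ 1 = 1/4
(α ∨ β) ∨ ((β ∧ β) ≡ (β ≡ β)) = 1/2 ∨ 1/4 = 1/2
(β ∨ (α ∨ β)) ≡ ((α ∨ β) ∨ ((β ∧ β) ≡ (β ≡ β))) = 1/2 ≡ 1/2 = 1
α ⊃ β = 1/2 ⊃ 1/4 = 3/4
(α ⊃ β) ∨ α = 3/4 ∨ 1/2 = 3/4
α ⊃ α = 1/2 ⊃ 1/2 = 1
((α ⊃ β) ∨ α) ∧ (α ⊃ α) = 3/4 ∧ 1 = 3/4
β ∧ α = 1/4 ∧ 1/2 = 1/4
¬(β ∧ α) = ¬1/4 = 3/4
(((α ⊃ β) ∨ α) ∧ (α ⊃ α)) ∨ ¬(β ∧ α) = 3/4 ∨ 3/4 = 3/4
((β ∨ (α ∨ β)) ≡ ((α ∨ β) ∨ ((β ∧ β) ≡ (β ≡ β)))) ∧ ((((α ⊃ β) ∨ α) ∧ (α ⊃ α)) ∨ ¬(β ∧ α)) = 1 ∧ 3/4 = 3/4
No assignment yields a value below 3/4, so this is the minimum.

3/4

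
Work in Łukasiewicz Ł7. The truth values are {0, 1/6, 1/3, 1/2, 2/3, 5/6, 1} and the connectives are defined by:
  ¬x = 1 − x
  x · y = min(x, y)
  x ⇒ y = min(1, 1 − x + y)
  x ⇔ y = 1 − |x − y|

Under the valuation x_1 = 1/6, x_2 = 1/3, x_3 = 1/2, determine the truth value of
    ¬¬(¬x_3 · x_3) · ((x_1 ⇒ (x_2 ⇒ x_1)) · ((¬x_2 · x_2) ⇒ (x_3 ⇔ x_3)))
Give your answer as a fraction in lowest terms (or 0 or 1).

¬x_3 = ¬1/2 = 1/2
¬x_3 · x_3 = 1/2 · 1/2 = 1/2
¬(¬x_3 · x_3) = ¬1/2 = 1/2
¬¬(¬x_3 · x_3) = ¬1/2 = 1/2
x_2 ⇒ x_1 = 1/3 ⇒ 1/6 = 5/6
x_1 ⇒ (x_2 ⇒ x_1) = 1/6 ⇒ 5/6 = 1
¬x_2 = ¬1/3 = 2/3
¬x_2 · x_2 = 2/3 · 1/3 = 1/3
x_3 ⇔ x_3 = 1/2 ⇔ 1/2 = 1
(¬x_2 · x_2) ⇒ (x_3 ⇔ x_3) = 1/3 ⇒ 1 = 1
(x_1 ⇒ (x_2 ⇒ x_1)) · ((¬x_2 · x_2) ⇒ (x_3 ⇔ x_3)) = 1 · 1 = 1
¬¬(¬x_3 · x_3) · ((x_1 ⇒ (x_2 ⇒ x_1)) · ((¬x_2 · x_2) ⇒ (x_3 ⇔ x_3))) = 1/2 · 1 = 1/2

1/2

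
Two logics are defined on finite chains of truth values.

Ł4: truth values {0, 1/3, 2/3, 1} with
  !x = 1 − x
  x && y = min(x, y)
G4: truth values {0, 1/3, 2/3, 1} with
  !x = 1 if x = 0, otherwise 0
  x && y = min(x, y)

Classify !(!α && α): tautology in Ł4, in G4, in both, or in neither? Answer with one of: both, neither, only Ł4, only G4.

In Ł4: at α = 1/3 the value is 2/3 — not a tautology.
In G4: every assignment gives 1 — tautology.

only G4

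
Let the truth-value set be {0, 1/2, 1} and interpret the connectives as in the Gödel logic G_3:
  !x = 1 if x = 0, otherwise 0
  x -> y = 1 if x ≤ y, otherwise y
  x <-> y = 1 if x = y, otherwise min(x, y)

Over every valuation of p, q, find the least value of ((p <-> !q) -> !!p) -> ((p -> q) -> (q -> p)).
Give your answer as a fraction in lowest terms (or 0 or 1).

Take p = 1/2, q = 1:
!q = !1 = 0
p <-> !q = 1/2 <-> 0 = 0
!p = !1/2 = 0
!!p = !0 = 1
(p <-> !q) -> !!p = 0 -> 1 = 1
p -> q = 1/2 -> 1 = 1
q -> p = 1 -> 1/2 = 1/2
(p -> q) -> (q -> p) = 1 -> 1/2 = 1/2
((p <-> !q) -> !!p) -> ((p -> q) -> (q -> p)) = 1 -> 1/2 = 1/2
No assignment yields a value below 1/2, so this is the minimum.

1/2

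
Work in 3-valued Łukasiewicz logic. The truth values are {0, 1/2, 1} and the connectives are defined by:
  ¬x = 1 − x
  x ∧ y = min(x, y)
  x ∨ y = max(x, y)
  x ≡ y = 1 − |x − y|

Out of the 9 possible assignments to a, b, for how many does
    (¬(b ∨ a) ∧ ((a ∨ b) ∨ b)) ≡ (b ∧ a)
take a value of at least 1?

4

a = 0, b = 0 ↦ 1  ≥
a = 0, b = 1/2 ↦ 1/2  <
a = 0, b = 1 ↦ 1  ≥
a = 1/2, b = 0 ↦ 1/2  <
a = 1/2, b = 1/2 ↦ 1  ≥
a = 1/2, b = 1 ↦ 1/2  <
a = 1, b = 0 ↦ 1  ≥
a = 1, b = 1/2 ↦ 1/2  <
a = 1, b = 1 ↦ 0  <
So 4 of the 9 assignments meet the threshold.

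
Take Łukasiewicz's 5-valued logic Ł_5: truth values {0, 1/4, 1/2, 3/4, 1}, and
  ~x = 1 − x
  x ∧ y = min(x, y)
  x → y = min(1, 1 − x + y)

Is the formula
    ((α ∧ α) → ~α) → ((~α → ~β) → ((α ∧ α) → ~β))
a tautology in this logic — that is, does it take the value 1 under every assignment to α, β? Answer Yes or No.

Yes

At α = 1/2, β = 1/4, for instance:
α ∧ α = 1/2 ∧ 1/2 = 1/2
~α = ~1/2 = 1/2
(α ∧ α) → ~α = 1/2 → 1/2 = 1
~β = ~1/4 = 3/4
~α → ~β = 1/2 → 3/4 = 1
(α ∧ α) → ~β = 1/2 → 3/4 = 1
(~α → ~β) → ((α ∧ α) → ~β) = 1 → 1 = 1
((α ∧ α) → ~α) → ((~α → ~β) → ((α ∧ α) → ~β)) = 1 → 1 = 1
and checking the remaining 24 assignments likewise gives ≥ 1 in every case.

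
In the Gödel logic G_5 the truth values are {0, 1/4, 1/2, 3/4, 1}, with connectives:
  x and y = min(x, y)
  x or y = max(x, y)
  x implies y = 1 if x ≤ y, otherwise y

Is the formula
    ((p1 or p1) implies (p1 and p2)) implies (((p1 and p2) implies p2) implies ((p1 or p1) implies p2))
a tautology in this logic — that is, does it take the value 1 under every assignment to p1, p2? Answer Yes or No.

At p1 = 3/4, p2 = 1, for instance:
p1 or p1 = 3/4 or 3/4 = 3/4
p1 and p2 = 3/4 and 1 = 3/4
(p1 or p1) implies (p1 and p2) = 3/4 implies 3/4 = 1
(p1 and p2) implies p2 = 3/4 implies 1 = 1
(p1 or p1) implies p2 = 3/4 implies 1 = 1
((p1 and p2) implies p2) implies ((p1 or p1) implies p2) = 1 implies 1 = 1
((p1 or p1) implies (p1 and p2)) implies (((p1 and p2) implies p2) implies ((p1 or p1) implies p2)) = 1 implies 1 = 1
and checking the remaining 24 assignments likewise gives ≥ 1 in every case.

Yes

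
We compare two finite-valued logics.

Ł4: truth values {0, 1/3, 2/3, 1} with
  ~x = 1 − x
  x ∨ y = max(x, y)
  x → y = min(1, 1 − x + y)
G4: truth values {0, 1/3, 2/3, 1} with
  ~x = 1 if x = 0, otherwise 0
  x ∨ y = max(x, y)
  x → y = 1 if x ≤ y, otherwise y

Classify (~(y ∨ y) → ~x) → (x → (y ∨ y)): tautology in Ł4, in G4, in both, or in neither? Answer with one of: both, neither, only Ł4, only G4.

only Ł4

In Ł4: every assignment gives 1 — tautology.
In G4: at x = 2/3, y = 1/3 the value is 1/3 — not a tautology.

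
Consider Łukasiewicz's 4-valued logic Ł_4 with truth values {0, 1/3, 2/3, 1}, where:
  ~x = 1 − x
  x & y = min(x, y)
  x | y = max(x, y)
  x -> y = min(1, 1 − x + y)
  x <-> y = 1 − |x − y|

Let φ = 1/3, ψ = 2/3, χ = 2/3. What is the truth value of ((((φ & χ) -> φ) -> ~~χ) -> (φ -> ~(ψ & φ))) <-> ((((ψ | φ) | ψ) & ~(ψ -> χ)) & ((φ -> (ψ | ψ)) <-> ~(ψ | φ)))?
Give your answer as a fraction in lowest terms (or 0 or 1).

φ & χ = 1/3 & 2/3 = 1/3
(φ & χ) -> φ = 1/3 -> 1/3 = 1
~χ = ~2/3 = 1/3
~~χ = ~1/3 = 2/3
((φ & χ) -> φ) -> ~~χ = 1 -> 2/3 = 2/3
ψ & φ = 2/3 & 1/3 = 1/3
~(ψ & φ) = ~1/3 = 2/3
φ -> ~(ψ & φ) = 1/3 -> 2/3 = 1
(((φ & χ) -> φ) -> ~~χ) -> (φ -> ~(ψ & φ)) = 2/3 -> 1 = 1
ψ | φ = 2/3 | 1/3 = 2/3
(ψ | φ) | ψ = 2/3 | 2/3 = 2/3
ψ -> χ = 2/3 -> 2/3 = 1
~(ψ -> χ) = ~1 = 0
((ψ | φ) | ψ) & ~(ψ -> χ) = 2/3 & 0 = 0
ψ | ψ = 2/3 | 2/3 = 2/3
φ -> (ψ | ψ) = 1/3 -> 2/3 = 1
ψ | φ = 2/3 | 1/3 = 2/3
~(ψ | φ) = ~2/3 = 1/3
(φ -> (ψ | ψ)) <-> ~(ψ | φ) = 1 <-> 1/3 = 1/3
(((ψ | φ) | ψ) & ~(ψ -> χ)) & ((φ -> (ψ | ψ)) <-> ~(ψ | φ)) = 0 & 1/3 = 0
((((φ & χ) -> φ) -> ~~χ) -> (φ -> ~(ψ & φ))) <-> ((((ψ | φ) | ψ) & ~(ψ -> χ)) & ((φ -> (ψ | ψ)) <-> ~(ψ | φ))) = 1 <-> 0 = 0

0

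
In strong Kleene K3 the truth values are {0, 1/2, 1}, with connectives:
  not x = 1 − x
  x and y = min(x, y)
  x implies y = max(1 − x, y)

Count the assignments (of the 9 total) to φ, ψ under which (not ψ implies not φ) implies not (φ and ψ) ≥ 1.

φ = 0, ψ = 0 ↦ 1  ≥
φ = 0, ψ = 1/2 ↦ 1  ≥
φ = 0, ψ = 1 ↦ 1  ≥
φ = 1/2, ψ = 0 ↦ 1  ≥
φ = 1/2, ψ = 1/2 ↦ 1/2  <
φ = 1/2, ψ = 1 ↦ 1/2  <
φ = 1, ψ = 0 ↦ 1  ≥
φ = 1, ψ = 1/2 ↦ 1/2  <
φ = 1, ψ = 1 ↦ 0  <
So 5 of the 9 assignments meet the threshold.

5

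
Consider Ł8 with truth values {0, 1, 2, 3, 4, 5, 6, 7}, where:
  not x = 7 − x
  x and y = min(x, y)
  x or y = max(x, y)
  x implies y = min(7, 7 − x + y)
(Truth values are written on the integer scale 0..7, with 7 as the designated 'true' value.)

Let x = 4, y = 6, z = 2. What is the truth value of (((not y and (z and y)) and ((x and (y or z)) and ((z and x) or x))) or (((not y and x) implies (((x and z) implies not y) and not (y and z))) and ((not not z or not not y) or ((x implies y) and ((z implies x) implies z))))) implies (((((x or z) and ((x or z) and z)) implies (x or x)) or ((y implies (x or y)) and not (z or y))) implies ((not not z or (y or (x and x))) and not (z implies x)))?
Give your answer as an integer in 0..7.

not y = not 6 = 1
z and y = 2 and 6 = 2
not y and (z and y) = 1 and 2 = 1
y or z = 6 or 2 = 6
x and (y or z) = 4 and 6 = 4
z and x = 2 and 4 = 2
(z and x) or x = 2 or 4 = 4
(x and (y or z)) and ((z and x) or x) = 4 and 4 = 4
(not y and (z and y)) and ((x and (y or z)) and ((z and x) or x)) = 1 and 4 = 1
not y = not 6 = 1
not y and x = 1 and 4 = 1
x and z = 4 and 2 = 2
not y = not 6 = 1
(x and z) implies not y = 2 implies 1 = 6
y and z = 6 and 2 = 2
not (y and z) = not 2 = 5
((x and z) implies not y) and not (y and z) = 6 and 5 = 5
(not y and x) implies (((x and z) implies not y) and not (y and z)) = 1 implies 5 = 7
not z = not 2 = 5
not not z = not 5 = 2
not y = not 6 = 1
not not y = not 1 = 6
not not z or not not y = 2 or 6 = 6
x implies y = 4 implies 6 = 7
z implies x = 2 implies 4 = 7
(z implies x) implies z = 7 implies 2 = 2
(x implies y) and ((z implies x) implies z) = 7 and 2 = 2
(not not z or not not y) or ((x implies y) and ((z implies x) implies z)) = 6 or 2 = 6
((not y and x) implies (((x and z) implies not y) and not (y and z))) and ((not not z or not not y) or ((x implies y) and ((z implies x) implies z))) = 7 and 6 = 6
((not y and (z and y)) and ((x and (y or z)) and ((z and x) or x))) or (((not y and x) implies (((x and z) implies not y) and not (y and z))) and ((not not z or not not y) or ((x implies y) and ((z implies x) implies z)))) = 1 or 6 = 6
x or z = 4 or 2 = 4
x or z = 4 or 2 = 4
(x or z) and z = 4 and 2 = 2
(x or z) and ((x or z) and z) = 4 and 2 = 2
x or x = 4 or 4 = 4
((x or z) and ((x or z) and z)) implies (x or x) = 2 implies 4 = 7
x or y = 4 or 6 = 6
y implies (x or y) = 6 implies 6 = 7
z or y = 2 or 6 = 6
not (z or y) = not 6 = 1
(y implies (x or y)) and not (z or y) = 7 and 1 = 1
(((x or z) and ((x or z) and z)) implies (x or x)) or ((y implies (x or y)) and not (z or y)) = 7 or 1 = 7
not z = not 2 = 5
not not z = not 5 = 2
x and x = 4 and 4 = 4
y or (x and x) = 6 or 4 = 6
not not z or (y or (x and x)) = 2 or 6 = 6
z implies x = 2 implies 4 = 7
not (z implies x) = not 7 = 0
(not not z or (y or (x and x))) and not (z implies x) = 6 and 0 = 0
((((x or z) and ((x or z) and z)) implies (x or x)) or ((y implies (x or y)) and not (z or y))) implies ((not not z or (y or (x and x))) and not (z implies x)) = 7 implies 0 = 0
(((not y and (z and y)) and ((x and (y or z)) and ((z and x) or x))) or (((not y and x) implies (((x and z) implies not y) and not (y and z))) and ((not not z or not not y) or ((x implies y) and ((z implies x) implies z))))) implies (((((x or z) and ((x or z) and z)) implies (x or x)) or ((y implies (x or y)) and not (z or y))) implies ((not not z or (y or (x and x))) and not (z implies x))) = 6 implies 0 = 1

1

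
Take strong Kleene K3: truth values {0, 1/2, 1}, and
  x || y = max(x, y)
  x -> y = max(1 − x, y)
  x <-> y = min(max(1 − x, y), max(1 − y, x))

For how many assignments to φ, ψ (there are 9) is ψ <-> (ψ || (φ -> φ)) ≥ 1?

φ = 0, ψ = 0 ↦ 0  <
φ = 0, ψ = 1/2 ↦ 1/2  <
φ = 0, ψ = 1 ↦ 1  ≥
φ = 1/2, ψ = 0 ↦ 1/2  <
φ = 1/2, ψ = 1/2 ↦ 1/2  <
φ = 1/2, ψ = 1 ↦ 1  ≥
φ = 1, ψ = 0 ↦ 0  <
φ = 1, ψ = 1/2 ↦ 1/2  <
φ = 1, ψ = 1 ↦ 1  ≥
So 3 of the 9 assignments meet the threshold.

3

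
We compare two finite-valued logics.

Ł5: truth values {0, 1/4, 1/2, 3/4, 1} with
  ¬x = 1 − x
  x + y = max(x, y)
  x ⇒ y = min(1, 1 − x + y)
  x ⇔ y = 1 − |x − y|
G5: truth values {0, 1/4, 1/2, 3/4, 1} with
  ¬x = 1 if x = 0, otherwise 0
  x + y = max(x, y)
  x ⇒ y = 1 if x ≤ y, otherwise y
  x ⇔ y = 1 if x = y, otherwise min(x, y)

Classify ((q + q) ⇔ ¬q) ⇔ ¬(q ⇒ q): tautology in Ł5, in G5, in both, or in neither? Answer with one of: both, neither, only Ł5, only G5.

only G5

In Ł5: at q = 1/4 the value is 1/2 — not a tautology.
In G5: every assignment gives 1 — tautology.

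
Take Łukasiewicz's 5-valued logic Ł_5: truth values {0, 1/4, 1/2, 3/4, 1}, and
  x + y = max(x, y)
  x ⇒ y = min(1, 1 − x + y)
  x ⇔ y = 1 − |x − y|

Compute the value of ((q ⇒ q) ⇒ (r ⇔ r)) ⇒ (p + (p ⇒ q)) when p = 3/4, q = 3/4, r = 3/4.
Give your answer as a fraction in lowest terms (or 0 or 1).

q ⇒ q = 3/4 ⇒ 3/4 = 1
r ⇔ r = 3/4 ⇔ 3/4 = 1
(q ⇒ q) ⇒ (r ⇔ r) = 1 ⇒ 1 = 1
p ⇒ q = 3/4 ⇒ 3/4 = 1
p + (p ⇒ q) = 3/4 + 1 = 1
((q ⇒ q) ⇒ (r ⇔ r)) ⇒ (p + (p ⇒ q)) = 1 ⇒ 1 = 1

1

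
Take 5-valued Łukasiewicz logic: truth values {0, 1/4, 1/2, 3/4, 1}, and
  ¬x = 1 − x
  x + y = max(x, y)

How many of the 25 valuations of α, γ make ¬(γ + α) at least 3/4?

4

value 1: 1 assignment (counts)
value 3/4: 3 assignments (counts)
value 1/2: 5 assignments
value 1/4: 7 assignments
value 0: 9 assignments
So 4 of the 25 assignments meet the threshold.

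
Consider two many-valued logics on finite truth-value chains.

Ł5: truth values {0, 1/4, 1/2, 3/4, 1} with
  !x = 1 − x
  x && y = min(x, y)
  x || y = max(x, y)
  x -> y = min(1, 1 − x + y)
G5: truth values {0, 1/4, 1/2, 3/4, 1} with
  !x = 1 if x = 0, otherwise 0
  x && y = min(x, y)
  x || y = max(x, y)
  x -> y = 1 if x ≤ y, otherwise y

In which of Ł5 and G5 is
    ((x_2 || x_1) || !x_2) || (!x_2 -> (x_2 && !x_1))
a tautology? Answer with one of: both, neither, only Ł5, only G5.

only G5

In Ł5: at x_1 = 0, x_2 = 1/4 the value is 3/4 — not a tautology.
In G5: every assignment gives 1 — tautology.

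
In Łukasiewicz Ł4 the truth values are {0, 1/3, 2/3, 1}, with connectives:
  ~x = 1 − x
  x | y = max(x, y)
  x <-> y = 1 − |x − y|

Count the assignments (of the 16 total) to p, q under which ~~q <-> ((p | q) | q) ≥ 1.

10

p = 0, q = 0 ↦ 1  ≥
p = 0, q = 1/3 ↦ 1  ≥
p = 0, q = 2/3 ↦ 1  ≥
p = 0, q = 1 ↦ 1  ≥
p = 1/3, q = 0 ↦ 2/3  <
p = 1/3, q = 1/3 ↦ 1  ≥
p = 1/3, q = 2/3 ↦ 1  ≥
p = 1/3, q = 1 ↦ 1  ≥
p = 2/3, q = 0 ↦ 1/3  <
p = 2/3, q = 1/3 ↦ 2/3  <
p = 2/3, q = 2/3 ↦ 1  ≥
p = 2/3, q = 1 ↦ 1  ≥
p = 1, q = 0 ↦ 0  <
p = 1, q = 1/3 ↦ 1/3  <
p = 1, q = 2/3 ↦ 2/3  <
p = 1, q = 1 ↦ 1  ≥
So 10 of the 16 assignments meet the threshold.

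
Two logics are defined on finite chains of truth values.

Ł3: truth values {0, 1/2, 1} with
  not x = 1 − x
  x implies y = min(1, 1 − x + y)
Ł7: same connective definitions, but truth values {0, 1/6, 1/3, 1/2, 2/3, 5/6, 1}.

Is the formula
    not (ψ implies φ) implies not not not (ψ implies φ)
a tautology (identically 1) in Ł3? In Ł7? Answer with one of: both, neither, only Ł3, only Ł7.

In Ł3: every assignment gives 1 — tautology.
In Ł7: every assignment gives 1 — tautology.

both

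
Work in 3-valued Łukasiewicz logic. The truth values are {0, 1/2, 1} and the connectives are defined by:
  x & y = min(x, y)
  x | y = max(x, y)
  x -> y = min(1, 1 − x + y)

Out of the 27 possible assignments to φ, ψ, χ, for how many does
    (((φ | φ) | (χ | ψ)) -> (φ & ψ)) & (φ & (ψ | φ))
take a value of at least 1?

value 1: 3 assignments (counts)
value 1/2: 11 assignments
value 0: 13 assignments
So 3 of the 27 assignments meet the threshold.

3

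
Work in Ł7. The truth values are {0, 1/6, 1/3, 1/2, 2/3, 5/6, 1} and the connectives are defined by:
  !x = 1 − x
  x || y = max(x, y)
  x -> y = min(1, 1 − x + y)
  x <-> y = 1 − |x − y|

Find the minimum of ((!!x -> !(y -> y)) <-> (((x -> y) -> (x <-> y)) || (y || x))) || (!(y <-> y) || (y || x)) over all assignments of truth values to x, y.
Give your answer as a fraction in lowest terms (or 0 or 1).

Take x = 0, y = 1/2:
!x = !0 = 1
!!x = !1 = 0
y -> y = 1/2 -> 1/2 = 1
!(y -> y) = !1 = 0
!!x -> !(y -> y) = 0 -> 0 = 1
x -> y = 0 -> 1/2 = 1
x <-> y = 0 <-> 1/2 = 1/2
(x -> y) -> (x <-> y) = 1 -> 1/2 = 1/2
y || x = 1/2 || 0 = 1/2
((x -> y) -> (x <-> y)) || (y || x) = 1/2 || 1/2 = 1/2
(!!x -> !(y -> y)) <-> (((x -> y) -> (x <-> y)) || (y || x)) = 1 <-> 1/2 = 1/2
y <-> y = 1/2 <-> 1/2 = 1
!(y <-> y) = !1 = 0
y || x = 1/2 || 0 = 1/2
!(y <-> y) || (y || x) = 0 || 1/2 = 1/2
((!!x -> !(y -> y)) <-> (((x -> y) -> (x <-> y)) || (y || x))) || (!(y <-> y) || (y || x)) = 1/2 || 1/2 = 1/2
No assignment yields a value below 1/2, so this is the minimum.

1/2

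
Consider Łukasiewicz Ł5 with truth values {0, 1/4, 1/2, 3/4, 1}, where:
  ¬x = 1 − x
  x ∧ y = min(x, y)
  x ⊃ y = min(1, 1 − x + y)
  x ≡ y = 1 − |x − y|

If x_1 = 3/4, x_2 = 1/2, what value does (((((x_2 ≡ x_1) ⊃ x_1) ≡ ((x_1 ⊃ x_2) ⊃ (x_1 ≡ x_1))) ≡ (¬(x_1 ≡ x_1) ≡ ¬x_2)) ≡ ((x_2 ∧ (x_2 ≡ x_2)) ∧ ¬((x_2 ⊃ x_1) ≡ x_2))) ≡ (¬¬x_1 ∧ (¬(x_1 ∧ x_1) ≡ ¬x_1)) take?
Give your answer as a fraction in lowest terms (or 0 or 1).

x_2 ≡ x_1 = 1/2 ≡ 3/4 = 3/4
(x_2 ≡ x_1) ⊃ x_1 = 3/4 ⊃ 3/4 = 1
x_1 ⊃ x_2 = 3/4 ⊃ 1/2 = 3/4
x_1 ≡ x_1 = 3/4 ≡ 3/4 = 1
(x_1 ⊃ x_2) ⊃ (x_1 ≡ x_1) = 3/4 ⊃ 1 = 1
((x_2 ≡ x_1) ⊃ x_1) ≡ ((x_1 ⊃ x_2) ⊃ (x_1 ≡ x_1)) = 1 ≡ 1 = 1
x_1 ≡ x_1 = 3/4 ≡ 3/4 = 1
¬(x_1 ≡ x_1) = ¬1 = 0
¬x_2 = ¬1/2 = 1/2
¬(x_1 ≡ x_1) ≡ ¬x_2 = 0 ≡ 1/2 = 1/2
(((x_2 ≡ x_1) ⊃ x_1) ≡ ((x_1 ⊃ x_2) ⊃ (x_1 ≡ x_1))) ≡ (¬(x_1 ≡ x_1) ≡ ¬x_2) = 1 ≡ 1/2 = 1/2
x_2 ≡ x_2 = 1/2 ≡ 1/2 = 1
x_2 ∧ (x_2 ≡ x_2) = 1/2 ∧ 1 = 1/2
x_2 ⊃ x_1 = 1/2 ⊃ 3/4 = 1
(x_2 ⊃ x_1) ≡ x_2 = 1 ≡ 1/2 = 1/2
¬((x_2 ⊃ x_1) ≡ x_2) = ¬1/2 = 1/2
(x_2 ∧ (x_2 ≡ x_2)) ∧ ¬((x_2 ⊃ x_1) ≡ x_2) = 1/2 ∧ 1/2 = 1/2
((((x_2 ≡ x_1) ⊃ x_1) ≡ ((x_1 ⊃ x_2) ⊃ (x_1 ≡ x_1))) ≡ (¬(x_1 ≡ x_1) ≡ ¬x_2)) ≡ ((x_2 ∧ (x_2 ≡ x_2)) ∧ ¬((x_2 ⊃ x_1) ≡ x_2)) = 1/2 ≡ 1/2 = 1
¬x_1 = ¬3/4 = 1/4
¬¬x_1 = ¬1/4 = 3/4
x_1 ∧ x_1 = 3/4 ∧ 3/4 = 3/4
¬(x_1 ∧ x_1) = ¬3/4 = 1/4
¬x_1 = ¬3/4 = 1/4
¬(x_1 ∧ x_1) ≡ ¬x_1 = 1/4 ≡ 1/4 = 1
¬¬x_1 ∧ (¬(x_1 ∧ x_1) ≡ ¬x_1) = 3/4 ∧ 1 = 3/4
(((((x_2 ≡ x_1) ⊃ x_1) ≡ ((x_1 ⊃ x_2) ⊃ (x_1 ≡ x_1))) ≡ (¬(x_1 ≡ x_1) ≡ ¬x_2)) ≡ ((x_2 ∧ (x_2 ≡ x_2)) ∧ ¬((x_2 ⊃ x_1) ≡ x_2))) ≡ (¬¬x_1 ∧ (¬(x_1 ∧ x_1) ≡ ¬x_1)) = 1 ≡ 3/4 = 3/4

3/4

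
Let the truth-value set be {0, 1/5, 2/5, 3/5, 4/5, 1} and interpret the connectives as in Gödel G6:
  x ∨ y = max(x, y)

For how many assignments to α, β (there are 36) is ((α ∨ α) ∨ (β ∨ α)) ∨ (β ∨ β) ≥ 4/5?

value 1: 11 assignments (counts)
value 4/5: 9 assignments (counts)
value 3/5: 7 assignments
value 2/5: 5 assignments
value 1/5: 3 assignments
value 0: 1 assignment
So 20 of the 36 assignments meet the threshold.

20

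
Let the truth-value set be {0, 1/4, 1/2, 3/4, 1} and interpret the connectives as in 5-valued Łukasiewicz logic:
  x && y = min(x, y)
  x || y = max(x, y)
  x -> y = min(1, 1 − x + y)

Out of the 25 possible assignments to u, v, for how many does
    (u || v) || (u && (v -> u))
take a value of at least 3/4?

value 1: 9 assignments (counts)
value 3/4: 7 assignments (counts)
value 1/2: 5 assignments
value 1/4: 3 assignments
value 0: 1 assignment
So 16 of the 25 assignments meet the threshold.

16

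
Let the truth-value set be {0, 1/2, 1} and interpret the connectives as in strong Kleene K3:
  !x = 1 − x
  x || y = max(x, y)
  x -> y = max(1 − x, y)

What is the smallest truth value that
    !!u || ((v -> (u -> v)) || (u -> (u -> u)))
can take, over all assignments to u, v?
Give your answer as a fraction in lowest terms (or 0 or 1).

1/2

Take u = 1/2, v = 1/2:
!u = !1/2 = 1/2
!!u = !1/2 = 1/2
u -> v = 1/2 -> 1/2 = 1/2
v -> (u -> v) = 1/2 -> 1/2 = 1/2
u -> u = 1/2 -> 1/2 = 1/2
u -> (u -> u) = 1/2 -> 1/2 = 1/2
(v -> (u -> v)) || (u -> (u -> u)) = 1/2 || 1/2 = 1/2
!!u || ((v -> (u -> v)) || (u -> (u -> u))) = 1/2 || 1/2 = 1/2
No assignment yields a value below 1/2, so this is the minimum.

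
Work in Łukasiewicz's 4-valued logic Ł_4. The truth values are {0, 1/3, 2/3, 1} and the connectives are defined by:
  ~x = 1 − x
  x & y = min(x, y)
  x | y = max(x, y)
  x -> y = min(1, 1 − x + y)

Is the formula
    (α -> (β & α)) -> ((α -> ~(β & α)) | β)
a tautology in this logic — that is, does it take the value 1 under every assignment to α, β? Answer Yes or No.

No

Counterexample: take α = 2/3, β = 2/3.
β & α = 2/3 & 2/3 = 2/3
α -> (β & α) = 2/3 -> 2/3 = 1
β & α = 2/3 & 2/3 = 2/3
~(β & α) = ~2/3 = 1/3
α -> ~(β & α) = 2/3 -> 1/3 = 2/3
(α -> ~(β & α)) | β = 2/3 | 2/3 = 2/3
(α -> (β & α)) -> ((α -> ~(β & α)) | β) = 1 -> 2/3 = 2/3
This gives 2/3 ≠ 1.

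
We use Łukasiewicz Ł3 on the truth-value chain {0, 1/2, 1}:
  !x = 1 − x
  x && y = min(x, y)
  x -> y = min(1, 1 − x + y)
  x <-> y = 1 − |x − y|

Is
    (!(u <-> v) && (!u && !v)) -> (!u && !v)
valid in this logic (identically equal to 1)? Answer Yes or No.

Yes

u = 0, v = 0 ↦ 1
u = 0, v = 1/2 ↦ 1
u = 0, v = 1 ↦ 1
u = 1/2, v = 0 ↦ 1
u = 1/2, v = 1/2 ↦ 1
u = 1/2, v = 1 ↦ 1
u = 1, v = 0 ↦ 1
u = 1, v = 1/2 ↦ 1
u = 1, v = 1 ↦ 1
Every assignment gives a value ≥ 1.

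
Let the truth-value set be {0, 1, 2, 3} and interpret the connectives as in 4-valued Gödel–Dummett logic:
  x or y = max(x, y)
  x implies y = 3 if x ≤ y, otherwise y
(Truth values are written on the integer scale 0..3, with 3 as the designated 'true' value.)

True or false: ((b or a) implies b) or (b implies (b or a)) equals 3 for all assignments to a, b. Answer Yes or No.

a = 0, b = 0 ↦ 3
a = 0, b = 1 ↦ 3
a = 0, b = 2 ↦ 3
a = 0, b = 3 ↦ 3
a = 1, b = 0 ↦ 3
a = 1, b = 1 ↦ 3
a = 1, b = 2 ↦ 3
a = 1, b = 3 ↦ 3
a = 2, b = 0 ↦ 3
a = 2, b = 1 ↦ 3
a = 2, b = 2 ↦ 3
a = 2, b = 3 ↦ 3
a = 3, b = 0 ↦ 3
a = 3, b = 1 ↦ 3
a = 3, b = 2 ↦ 3
a = 3, b = 3 ↦ 3
Every assignment gives a value ≥ 3.

Yes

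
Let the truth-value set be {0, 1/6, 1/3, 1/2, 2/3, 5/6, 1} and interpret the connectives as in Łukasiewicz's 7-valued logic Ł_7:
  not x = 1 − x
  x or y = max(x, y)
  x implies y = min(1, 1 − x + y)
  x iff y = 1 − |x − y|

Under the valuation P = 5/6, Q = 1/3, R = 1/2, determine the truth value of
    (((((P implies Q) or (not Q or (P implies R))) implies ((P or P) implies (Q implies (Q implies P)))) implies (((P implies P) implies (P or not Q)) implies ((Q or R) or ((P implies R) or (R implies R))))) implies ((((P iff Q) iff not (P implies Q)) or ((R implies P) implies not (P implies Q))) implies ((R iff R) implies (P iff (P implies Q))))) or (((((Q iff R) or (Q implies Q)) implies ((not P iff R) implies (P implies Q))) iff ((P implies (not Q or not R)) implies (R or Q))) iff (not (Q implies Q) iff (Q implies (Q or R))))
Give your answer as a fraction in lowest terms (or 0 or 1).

P implies Q = 5/6 implies 1/3 = 1/2
not Q = not 1/3 = 2/3
P implies R = 5/6 implies 1/2 = 2/3
not Q or (P implies R) = 2/3 or 2/3 = 2/3
(P implies Q) or (not Q or (P implies R)) = 1/2 or 2/3 = 2/3
P or P = 5/6 or 5/6 = 5/6
Q implies P = 1/3 implies 5/6 = 1
Q implies (Q implies P) = 1/3 implies 1 = 1
(P or P) implies (Q implies (Q implies P)) = 5/6 implies 1 = 1
((P implies Q) or (not Q or (P implies R))) implies ((P or P) implies (Q implies (Q implies P))) = 2/3 implies 1 = 1
P implies P = 5/6 implies 5/6 = 1
not Q = not 1/3 = 2/3
P or not Q = 5/6 or 2/3 = 5/6
(P implies P) implies (P or not Q) = 1 implies 5/6 = 5/6
Q or R = 1/3 or 1/2 = 1/2
P implies R = 5/6 implies 1/2 = 2/3
R implies R = 1/2 implies 1/2 = 1
(P implies R) or (R implies R) = 2/3 or 1 = 1
(Q or R) or ((P implies R) or (R implies R)) = 1/2 or 1 = 1
((P implies P) implies (P or not Q)) implies ((Q or R) or ((P implies R) or (R implies R))) = 5/6 implies 1 = 1
(((P implies Q) or (not Q or (P implies R))) implies ((P or P) implies (Q implies (Q implies P)))) implies (((P implies P) implies (P or not Q)) implies ((Q or R) or ((P implies R) or (R implies R)))) = 1 implies 1 = 1
P iff Q = 5/6 iff 1/3 = 1/2
P implies Q = 5/6 implies 1/3 = 1/2
not (P implies Q) = not 1/2 = 1/2
(P iff Q) iff not (P implies Q) = 1/2 iff 1/2 = 1
R implies P = 1/2 implies 5/6 = 1
P implies Q = 5/6 implies 1/3 = 1/2
not (P implies Q) = not 1/2 = 1/2
(R implies P) implies not (P implies Q) = 1 implies 1/2 = 1/2
((P iff Q) iff not (P implies Q)) or ((R implies P) implies not (P implies Q)) = 1 or 1/2 = 1
R iff R = 1/2 iff 1/2 = 1
P implies Q = 5/6 implies 1/3 = 1/2
P iff (P implies Q) = 5/6 iff 1/2 = 2/3
(R iff R) implies (P iff (P implies Q)) = 1 implies 2/3 = 2/3
(((P iff Q) iff not (P implies Q)) or ((R implies P) implies not (P implies Q))) implies ((R iff R) implies (P iff (P implies Q))) = 1 implies 2/3 = 2/3
((((P implies Q) or (not Q or (P implies R))) implies ((P or P) implies (Q implies (Q implies P)))) implies (((P implies P) implies (P or not Q)) implies ((Q or R) or ((P implies R) or (R implies R))))) implies ((((P iff Q) iff not (P implies Q)) or ((R implies P) implies not (P implies Q))) implies ((R iff R) implies (P iff (P implies Q)))) = 1 implies 2/3 = 2/3
Q iff R = 1/3 iff 1/2 = 5/6
Q implies Q = 1/3 implies 1/3 = 1
(Q iff R) or (Q implies Q) = 5/6 or 1 = 1
not P = not 5/6 = 1/6
not P iff R = 1/6 iff 1/2 = 2/3
P implies Q = 5/6 implies 1/3 = 1/2
(not P iff R) implies (P implies Q) = 2/3 implies 1/2 = 5/6
((Q iff R) or (Q implies Q)) implies ((not P iff R) implies (P implies Q)) = 1 implies 5/6 = 5/6
not Q = not 1/3 = 2/3
not R = not 1/2 = 1/2
not Q or not R = 2/3 or 1/2 = 2/3
P implies (not Q or not R) = 5/6 implies 2/3 = 5/6
R or Q = 1/2 or 1/3 = 1/2
(P implies (not Q or not R)) implies (R or Q) = 5/6 implies 1/2 = 2/3
(((Q iff R) or (Q implies Q)) implies ((not P iff R) implies (P implies Q))) iff ((P implies (not Q or not R)) implies (R or Q)) = 5/6 iff 2/3 = 5/6
Q implies Q = 1/3 implies 1/3 = 1
not (Q implies Q) = not 1 = 0
Q or R = 1/3 or 1/2 = 1/2
Q implies (Q or R) = 1/3 implies 1/2 = 1
not (Q implies Q) iff (Q implies (Q or R)) = 0 iff 1 = 0
((((Q iff R) or (Q implies Q)) implies ((not P iff R) implies (P implies Q))) iff ((P implies (not Q or not R)) implies (R or Q))) iff (not (Q implies Q) iff (Q implies (Q or R))) = 5/6 iff 0 = 1/6
(((((P implies Q) or (not Q or (P implies R))) implies ((P or P) implies (Q implies (Q implies P)))) implies (((P implies P) implies (P or not Q)) implies ((Q or R) or ((P implies R) or (R implies R))))) implies ((((P iff Q) iff not (P implies Q)) or ((R implies P) implies not (P implies Q))) implies ((R iff R) implies (P iff (P implies Q))))) or (((((Q iff R) or (Q implies Q)) implies ((not P iff R) implies (P implies Q))) iff ((P implies (not Q or not R)) implies (R or Q))) iff (not (Q implies Q) iff (Q implies (Q or R)))) = 2/3 or 1/6 = 2/3

2/3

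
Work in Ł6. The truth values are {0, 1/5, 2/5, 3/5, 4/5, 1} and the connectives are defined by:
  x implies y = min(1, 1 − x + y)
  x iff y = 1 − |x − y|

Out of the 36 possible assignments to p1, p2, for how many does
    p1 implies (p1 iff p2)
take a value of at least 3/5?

value 1: 27 assignments (counts)
value 4/5: 3 assignments (counts)
value 3/5: 2 assignments (counts)
value 2/5: 2 assignments
value 1/5: 1 assignment
value 0: 1 assignment
So 32 of the 36 assignments meet the threshold.

32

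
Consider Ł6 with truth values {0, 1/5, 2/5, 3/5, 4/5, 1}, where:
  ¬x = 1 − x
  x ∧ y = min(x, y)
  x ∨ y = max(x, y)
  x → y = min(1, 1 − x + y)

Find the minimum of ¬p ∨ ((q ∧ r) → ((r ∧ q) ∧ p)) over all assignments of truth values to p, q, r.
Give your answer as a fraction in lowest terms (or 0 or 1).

Take p = 2/5, q = 4/5, r = 4/5:
¬p = ¬2/5 = 3/5
q ∧ r = 4/5 ∧ 4/5 = 4/5
r ∧ q = 4/5 ∧ 4/5 = 4/5
(r ∧ q) ∧ p = 4/5 ∧ 2/5 = 2/5
(q ∧ r) → ((r ∧ q) ∧ p) = 4/5 → 2/5 = 3/5
¬p ∨ ((q ∧ r) → ((r ∧ q) ∧ p)) = 3/5 ∨ 3/5 = 3/5
No assignment yields a value below 3/5, so this is the minimum.

3/5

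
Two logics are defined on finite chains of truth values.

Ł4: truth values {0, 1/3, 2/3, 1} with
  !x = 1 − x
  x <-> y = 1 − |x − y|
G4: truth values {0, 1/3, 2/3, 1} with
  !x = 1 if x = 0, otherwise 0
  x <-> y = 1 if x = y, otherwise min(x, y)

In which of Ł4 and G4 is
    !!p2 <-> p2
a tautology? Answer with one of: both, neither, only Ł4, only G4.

only Ł4

In Ł4: every assignment gives 1 — tautology.
In G4: at p2 = 1/3 the value is 1/3 — not a tautology.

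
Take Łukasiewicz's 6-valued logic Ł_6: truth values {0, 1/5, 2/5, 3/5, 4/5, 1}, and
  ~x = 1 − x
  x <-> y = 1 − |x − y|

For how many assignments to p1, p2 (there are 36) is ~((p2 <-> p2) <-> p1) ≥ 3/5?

18

value 1: 6 assignments (counts)
value 4/5: 6 assignments (counts)
value 3/5: 6 assignments (counts)
value 2/5: 6 assignments
value 1/5: 6 assignments
value 0: 6 assignments
So 18 of the 36 assignments meet the threshold.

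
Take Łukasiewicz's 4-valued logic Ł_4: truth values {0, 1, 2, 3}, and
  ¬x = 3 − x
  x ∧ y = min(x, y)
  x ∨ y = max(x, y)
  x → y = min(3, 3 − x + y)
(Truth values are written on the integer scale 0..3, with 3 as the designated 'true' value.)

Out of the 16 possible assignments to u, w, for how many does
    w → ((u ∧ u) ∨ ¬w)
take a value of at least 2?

u = 0, w = 0 ↦ 3  ≥
u = 0, w = 1 ↦ 3  ≥
u = 0, w = 2 ↦ 2  ≥
u = 0, w = 3 ↦ 0  <
u = 1, w = 0 ↦ 3  ≥
u = 1, w = 1 ↦ 3  ≥
u = 1, w = 2 ↦ 2  ≥
u = 1, w = 3 ↦ 1  <
u = 2, w = 0 ↦ 3  ≥
u = 2, w = 1 ↦ 3  ≥
u = 2, w = 2 ↦ 3  ≥
u = 2, w = 3 ↦ 2  ≥
u = 3, w = 0 ↦ 3  ≥
u = 3, w = 1 ↦ 3  ≥
u = 3, w = 2 ↦ 3  ≥
u = 3, w = 3 ↦ 3  ≥
So 14 of the 16 assignments meet the threshold.

14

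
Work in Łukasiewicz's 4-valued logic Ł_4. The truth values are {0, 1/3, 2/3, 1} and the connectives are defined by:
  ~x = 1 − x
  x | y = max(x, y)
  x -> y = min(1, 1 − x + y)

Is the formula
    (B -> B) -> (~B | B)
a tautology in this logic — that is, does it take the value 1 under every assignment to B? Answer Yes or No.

No

Counterexample: take B = 1/3.
B -> B = 1/3 -> 1/3 = 1
~B = ~1/3 = 2/3
~B | B = 2/3 | 1/3 = 2/3
(B -> B) -> (~B | B) = 1 -> 2/3 = 2/3
This gives 2/3 ≠ 1.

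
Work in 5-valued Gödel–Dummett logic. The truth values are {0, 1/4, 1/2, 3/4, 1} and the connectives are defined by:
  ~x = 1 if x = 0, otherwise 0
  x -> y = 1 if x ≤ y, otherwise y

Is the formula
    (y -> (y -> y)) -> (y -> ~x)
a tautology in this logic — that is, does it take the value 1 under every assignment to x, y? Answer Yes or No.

Counterexample: take x = 1/4, y = 1/4.
y -> y = 1/4 -> 1/4 = 1
y -> (y -> y) = 1/4 -> 1 = 1
~x = ~1/4 = 0
y -> ~x = 1/4 -> 0 = 0
(y -> (y -> y)) -> (y -> ~x) = 1 -> 0 = 0
This gives 0 ≠ 1.

No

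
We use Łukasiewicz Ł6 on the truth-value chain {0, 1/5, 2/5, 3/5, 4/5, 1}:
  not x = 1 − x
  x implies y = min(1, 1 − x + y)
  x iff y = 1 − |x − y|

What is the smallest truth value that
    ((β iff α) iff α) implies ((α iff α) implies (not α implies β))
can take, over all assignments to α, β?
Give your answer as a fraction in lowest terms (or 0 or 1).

Take α = 2/5, β = 0:
β iff α = 0 iff 2/5 = 3/5
(β iff α) iff α = 3/5 iff 2/5 = 4/5
α iff α = 2/5 iff 2/5 = 1
not α = not 2/5 = 3/5
not α implies β = 3/5 implies 0 = 2/5
(α iff α) implies (not α implies β) = 1 implies 2/5 = 2/5
((β iff α) iff α) implies ((α iff α) implies (not α implies β)) = 4/5 implies 2/5 = 3/5
No assignment yields a value below 3/5, so this is the minimum.

3/5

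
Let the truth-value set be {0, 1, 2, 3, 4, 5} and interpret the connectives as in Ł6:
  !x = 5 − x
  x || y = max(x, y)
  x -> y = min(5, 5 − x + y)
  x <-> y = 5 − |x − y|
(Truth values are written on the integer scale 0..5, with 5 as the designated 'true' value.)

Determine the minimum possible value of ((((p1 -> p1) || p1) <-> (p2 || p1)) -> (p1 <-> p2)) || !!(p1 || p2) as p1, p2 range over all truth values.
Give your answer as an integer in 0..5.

Take p1 = 0, p2 = 3:
p1 -> p1 = 0 -> 0 = 5
(p1 -> p1) || p1 = 5 || 0 = 5
p2 || p1 = 3 || 0 = 3
((p1 -> p1) || p1) <-> (p2 || p1) = 5 <-> 3 = 3
p1 <-> p2 = 0 <-> 3 = 2
(((p1 -> p1) || p1) <-> (p2 || p1)) -> (p1 <-> p2) = 3 -> 2 = 4
p1 || p2 = 0 || 3 = 3
!(p1 || p2) = !3 = 2
!!(p1 || p2) = !2 = 3
((((p1 -> p1) || p1) <-> (p2 || p1)) -> (p1 <-> p2)) || !!(p1 || p2) = 4 || 3 = 4
No assignment yields a value below 4, so this is the minimum.

4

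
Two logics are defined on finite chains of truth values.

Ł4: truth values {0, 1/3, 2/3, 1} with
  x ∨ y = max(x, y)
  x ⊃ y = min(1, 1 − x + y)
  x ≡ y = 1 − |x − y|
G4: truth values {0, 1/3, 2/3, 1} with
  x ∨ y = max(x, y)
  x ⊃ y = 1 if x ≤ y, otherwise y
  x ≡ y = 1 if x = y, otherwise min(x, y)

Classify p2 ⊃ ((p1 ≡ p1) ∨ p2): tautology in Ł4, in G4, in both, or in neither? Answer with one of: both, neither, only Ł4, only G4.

In Ł4: every assignment gives 1 — tautology.
In G4: every assignment gives 1 — tautology.

both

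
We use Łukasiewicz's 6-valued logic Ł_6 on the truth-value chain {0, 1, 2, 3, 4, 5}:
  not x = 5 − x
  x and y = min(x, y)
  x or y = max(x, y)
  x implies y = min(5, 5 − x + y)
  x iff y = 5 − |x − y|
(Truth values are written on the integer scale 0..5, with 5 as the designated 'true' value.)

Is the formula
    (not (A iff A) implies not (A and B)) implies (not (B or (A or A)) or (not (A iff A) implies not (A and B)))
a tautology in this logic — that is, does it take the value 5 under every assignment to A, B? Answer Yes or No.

Yes

At A = 3, B = 4, for instance:
A iff A = 3 iff 3 = 5
not (A iff A) = not 5 = 0
A and B = 3 and 4 = 3
not (A and B) = not 3 = 2
not (A iff A) implies not (A and B) = 0 implies 2 = 5
A or A = 3 or 3 = 3
B or (A or A) = 4 or 3 = 4
not (B or (A or A)) = not 4 = 1
not (B or (A or A)) or (not (A iff A) implies not (A and B)) = 1 or 5 = 5
(not (A iff A) implies not (A and B)) implies (not (B or (A or A)) or (not (A iff A) implies not (A and B))) = 5 implies 5 = 5
and checking the remaining 35 assignments likewise gives ≥ 5 in every case.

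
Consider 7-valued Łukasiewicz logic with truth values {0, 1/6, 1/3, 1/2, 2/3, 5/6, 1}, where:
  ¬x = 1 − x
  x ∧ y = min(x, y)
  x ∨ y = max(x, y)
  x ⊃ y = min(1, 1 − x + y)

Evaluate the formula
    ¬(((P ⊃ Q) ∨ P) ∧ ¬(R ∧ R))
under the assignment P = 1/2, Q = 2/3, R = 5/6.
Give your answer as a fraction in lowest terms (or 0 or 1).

P ⊃ Q = 1/2 ⊃ 2/3 = 1
(P ⊃ Q) ∨ P = 1 ∨ 1/2 = 1
R ∧ R = 5/6 ∧ 5/6 = 5/6
¬(R ∧ R) = ¬5/6 = 1/6
((P ⊃ Q) ∨ P) ∧ ¬(R ∧ R) = 1 ∧ 1/6 = 1/6
¬(((P ⊃ Q) ∨ P) ∧ ¬(R ∧ R)) = ¬1/6 = 5/6

5/6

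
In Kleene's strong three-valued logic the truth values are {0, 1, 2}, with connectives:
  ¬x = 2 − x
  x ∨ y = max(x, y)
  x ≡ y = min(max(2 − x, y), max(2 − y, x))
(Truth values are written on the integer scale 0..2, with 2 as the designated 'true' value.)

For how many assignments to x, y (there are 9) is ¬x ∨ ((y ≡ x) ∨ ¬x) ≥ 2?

4

x = 0, y = 0 ↦ 2  ≥
x = 0, y = 1 ↦ 2  ≥
x = 0, y = 2 ↦ 2  ≥
x = 1, y = 0 ↦ 1  <
x = 1, y = 1 ↦ 1  <
x = 1, y = 2 ↦ 1  <
x = 2, y = 0 ↦ 0  <
x = 2, y = 1 ↦ 1  <
x = 2, y = 2 ↦ 2  ≥
So 4 of the 9 assignments meet the threshold.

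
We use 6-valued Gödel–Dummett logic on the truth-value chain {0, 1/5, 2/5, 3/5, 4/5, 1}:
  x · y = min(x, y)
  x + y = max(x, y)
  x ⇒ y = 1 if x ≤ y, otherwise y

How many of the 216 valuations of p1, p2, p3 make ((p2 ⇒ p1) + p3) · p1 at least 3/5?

108

value 1: 36 assignments (counts)
value 4/5: 36 assignments (counts)
value 3/5: 36 assignments (counts)
value 2/5: 36 assignments
value 1/5: 36 assignments
value 0: 36 assignments
So 108 of the 216 assignments meet the threshold.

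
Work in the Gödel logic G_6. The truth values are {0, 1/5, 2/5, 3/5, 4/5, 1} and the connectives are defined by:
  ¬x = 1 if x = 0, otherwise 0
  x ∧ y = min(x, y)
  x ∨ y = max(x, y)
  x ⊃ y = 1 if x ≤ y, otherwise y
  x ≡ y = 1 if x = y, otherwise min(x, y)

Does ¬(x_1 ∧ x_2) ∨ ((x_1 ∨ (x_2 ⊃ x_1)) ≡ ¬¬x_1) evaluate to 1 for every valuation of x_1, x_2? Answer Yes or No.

Counterexample: take x_1 = 1/5, x_2 = 2/5.
x_1 ∧ x_2 = 1/5 ∧ 2/5 = 1/5
¬(x_1 ∧ x_2) = ¬1/5 = 0
x_2 ⊃ x_1 = 2/5 ⊃ 1/5 = 1/5
x_1 ∨ (x_2 ⊃ x_1) = 1/5 ∨ 1/5 = 1/5
¬x_1 = ¬1/5 = 0
¬¬x_1 = ¬0 = 1
(x_1 ∨ (x_2 ⊃ x_1)) ≡ ¬¬x_1 = 1/5 ≡ 1 = 1/5
¬(x_1 ∧ x_2) ∨ ((x_1 ∨ (x_2 ⊃ x_1)) ≡ ¬¬x_1) = 0 ∨ 1/5 = 1/5
This gives 1/5 ≠ 1.

No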